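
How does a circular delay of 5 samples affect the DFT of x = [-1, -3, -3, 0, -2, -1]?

Time shift by 5: X_shifted[k] = ω_6^(5k) · X[k]
Shifted x = [-3, -3, 0, -2, -1, -1]

DFT(x[n-5]) = [-10, -2.5000+0.8660i, -2.5000+2.5981i, 2, -2.5000-2.5981i, -2.5000-0.8660i]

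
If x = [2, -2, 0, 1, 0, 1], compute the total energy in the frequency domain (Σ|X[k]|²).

Parseval: Σ|x[n]|² = (1/N)Σ|X[k]|², so Σ|X[k]|² = N·Σ|x[n]|² = 6·10.0000

Σ|X[k]|² = N·Σ|x[n]|² = 6·10.0000 = 60.0000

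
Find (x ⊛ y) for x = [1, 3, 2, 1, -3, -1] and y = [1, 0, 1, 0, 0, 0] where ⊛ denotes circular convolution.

(x ⊛ y)[n] = Σ(m=0 to 5) x[m] · y[(n-m) mod 6]

Computing each output sample:
(x ⊛ y)[0] = -2
(x ⊛ y)[1] = 2
(x ⊛ y)[2] = 3
(x ⊛ y)[3] = 4
(x ⊛ y)[4] = -1
(x ⊛ y)[5] = 0

x ⊛ y = [-2, 2, 3, 4, -1, 0]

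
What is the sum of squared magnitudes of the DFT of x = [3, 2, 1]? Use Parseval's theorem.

Parseval: Σ|x[n]|² = (1/N)Σ|X[k]|², so Σ|X[k]|² = N·Σ|x[n]|² = 3·14.0000

Σ|X[k]|² = N·Σ|x[n]|² = 3·14.0000 = 42.0000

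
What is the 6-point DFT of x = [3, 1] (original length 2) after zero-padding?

Original 2-point DFT: [4, 2]
Zero-padded 6-point DFT provides frequency interpolation.

DFT_6([x, 0, ...]) = [4, 3.5000-0.8660i, 2.5000-0.8660i, 2, 2.5000+0.8660i, 3.5000+0.8660i]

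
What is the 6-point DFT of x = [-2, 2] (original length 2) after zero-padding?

Original 2-point DFT: [0, -4]
Zero-padded 6-point DFT provides frequency interpolation.

DFT_6([x, 0, ...]) = [0, -1.0000-1.7321i, -3.0000-1.7321i, -4, -3.0000+1.7321i, -1.0000+1.7321i]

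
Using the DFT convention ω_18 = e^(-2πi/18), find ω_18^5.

ω_18^5 = e^(-2πi·5/18)
= cos(-2π·5/18) + i·sin(-2π·5/18)
= cos(-10π/18) + i·sin(-10π/18)

ω_18^5 = cos(-10π/18) + i·sin(-10π/18) = -0.1736-0.9848i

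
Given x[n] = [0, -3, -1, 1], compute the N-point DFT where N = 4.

X[k] = Σ(n=0 to 3) x[n] · ω_4^(nk)
where ω_4 = e^(-2πi/4)

Computing each X[k]:
X[0] = -3
X[1] = 1+4i
X[2] = 1
X[3] = 1-4i

X = [-3, 1+4i, 1, 1-4i]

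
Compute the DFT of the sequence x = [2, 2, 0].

X[k] = Σ(n=0 to 2) x[n] · ω_3^(nk)
where ω_3 = e^(-2πi/3)

Computing each X[k]:
X[0] = 4
X[1] = 1.0000-1.7321i
X[2] = 1.0000+1.7321i

X = [4, 1.0000-1.7321i, 1.0000+1.7321i]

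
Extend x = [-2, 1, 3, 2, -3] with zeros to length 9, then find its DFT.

Original 5-point DFT: [1, -6.6631-4.3920i, 1.1631-1.4001i, 1.1631+1.4001i, -6.6631+4.3920i]
Zero-padded 9-point DFT provides frequency interpolation.

DFT_9([x, 0, ...]) = [1, 1.1061-4.3032i, -7.9436-2.2072i, -0.5000+4.3301i, -2.1625-3.1001i, -2.1625+3.1001i, -0.5000-4.3301i, -7.9436+2.2072i, 1.1061+4.3032i]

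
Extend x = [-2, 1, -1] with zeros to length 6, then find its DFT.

Original 3-point DFT: [-2, -2.0000-1.7321i, -2.0000+1.7321i]
Zero-padded 6-point DFT provides frequency interpolation.

DFT_6([x, 0, ...]) = [-2, -1, -2.0000-1.7321i, -4, -2.0000+1.7321i, -1]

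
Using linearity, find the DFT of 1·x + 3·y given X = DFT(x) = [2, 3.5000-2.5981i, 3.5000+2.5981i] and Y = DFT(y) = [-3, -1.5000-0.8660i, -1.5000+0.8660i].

By linearity: DFT(1x + 3y) = 1·DFT(x) + 3·DFT(y)
= 1·[2, 3.5000-2.5981i, 3.5000+2.5981i] + 3·[-3, -1.5000-0.8660i, -1.5000+0.8660i]

Computing element-wise:
Z[0] = 1·(2) + 3·(-3) = -7
Z[1] = 1·(3.5000-2.5981i) + 3·(-1.5000-0.8660i) = -1.0000-5.1961i
Z[2] = 1·(3.5000+2.5981i) + 3·(-1.5000+0.8660i) = -1.0000+5.1961i

DFT(1x + 3y) = 1·X + 3·Y = [-7, -1.0000-5.1961i, -1.0000+5.1961i]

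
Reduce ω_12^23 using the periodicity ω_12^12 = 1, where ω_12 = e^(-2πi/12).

Since ω_12^12 = 1, powers reduce modulo 12.
23 mod 12 = 11
So ω_12^23 = ω_12^11 = e^(-2πi·11/12)

ω_12^23 = ω_12^11 = 0.8660+0.5000i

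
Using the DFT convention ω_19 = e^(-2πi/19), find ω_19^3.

ω_19^3 = e^(-2πi·3/19)
= cos(-2π·3/19) + i·sin(-2π·3/19)
= cos(-6π/19) + i·sin(-6π/19)

ω_19^3 = cos(-6π/19) + i·sin(-6π/19) = 0.5469-0.8372i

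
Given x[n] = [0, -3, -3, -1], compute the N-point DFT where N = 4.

X[k] = Σ(n=0 to 3) x[n] · ω_4^(nk)
where ω_4 = e^(-2πi/4)

Computing each X[k]:
X[0] = -7
X[1] = 3+2i
X[2] = 1
X[3] = 3-2i

X = [-7, 3+2i, 1, 3-2i]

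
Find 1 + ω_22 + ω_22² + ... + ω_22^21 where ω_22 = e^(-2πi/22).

Sum of all nth roots of unity equals 0 for n > 1 (geometric series with r ≠ 1).

0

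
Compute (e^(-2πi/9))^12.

Since ω_9^9 = 1, powers reduce modulo 9.
12 mod 9 = 3
So ω_9^12 = ω_9^3 = e^(-2πi·3/9)

ω_9^12 = ω_9^3 = -0.5000-0.8660i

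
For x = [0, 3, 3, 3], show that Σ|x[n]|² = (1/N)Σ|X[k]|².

Time domain:
Σ|x[n]|² = |0|² + |3|² + |3|² + |3|² = 27.0000

Frequency domain:
(1/4)Σ|X[k]|² = (1/4)(|9|² + |-3|² + |-3|² + |-3|²) = (1/4)·108.0000 = 27.0000

Both sides agree, confirming Parseval's theorem.

Σ|x[n]|² = (1/N)Σ|X[k]|² = 27.0000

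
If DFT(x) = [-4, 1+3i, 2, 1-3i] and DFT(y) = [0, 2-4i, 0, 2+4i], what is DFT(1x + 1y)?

By linearity: DFT(1x + 1y) = 1·DFT(x) + 1·DFT(y)
= 1·[-4, 1+3i, 2, 1-3i] + 1·[0, 2-4i, 0, 2+4i]

Computing element-wise:
Z[0] = 1·(-4) + 1·(0) = -4
Z[1] = 1·(1+3i) + 1·(2-4i) = 3-1i
Z[2] = 1·(2) + 1·(0) = 2
Z[3] = 1·(1-3i) + 1·(2+4i) = 3+1i

DFT(1x + 1y) = 1·X + 1·Y = [-4, 3-1i, 2, 3+1i]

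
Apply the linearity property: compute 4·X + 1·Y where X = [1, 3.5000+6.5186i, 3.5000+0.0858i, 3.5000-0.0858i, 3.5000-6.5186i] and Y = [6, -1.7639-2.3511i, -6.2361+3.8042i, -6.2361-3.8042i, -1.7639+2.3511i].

By linearity: DFT(4x + 1y) = 4·DFT(x) + 1·DFT(y)
= 4·[1, 3.5000+6.5186i, 3.5000+0.0858i, 3.5000-0.0858i, 3.5000-6.5186i] + 1·[6, -1.7639-2.3511i, -6.2361+3.8042i, -6.2361-3.8042i, -1.7639+2.3511i]

Computing element-wise:
Z[0] = 4·(1) + 1·(6) = 10
Z[1] = 4·(3.5000+6.5186i) + 1·(-1.7639-2.3511i) = 12.2361+23.7233i
Z[2] = 4·(3.5000+0.0858i) + 1·(-6.2361+3.8042i) = 7.7639+4.1474i
Z[3] = 4·(3.5000-0.0858i) + 1·(-6.2361-3.8042i) = 7.7639-4.1474i
Z[4] = 4·(3.5000-6.5186i) + 1·(-1.7639+2.3511i) = 12.2361-23.7233i

DFT(4x + 1y) = 4·X + 1·Y = [10, 12.2361+23.7233i, 7.7639+4.1474i, 7.7639-4.1474i, 12.2361-23.7233i]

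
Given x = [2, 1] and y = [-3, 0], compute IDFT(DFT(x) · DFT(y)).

(x ⊛ y)[n] = Σ(m=0 to 1) x[m] · y[(n-m) mod 2]

Computing each output sample:
(x ⊛ y)[0] = -6
(x ⊛ y)[1] = -3

x ⊛ y = [-6, -3]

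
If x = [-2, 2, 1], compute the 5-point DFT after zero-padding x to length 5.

Original 3-point DFT: [1, -3.5000-0.8660i, -3.5000+0.8660i]
Zero-padded 5-point DFT provides frequency interpolation.

DFT_5([x, 0, ...]) = [1, -2.1910-2.4899i, -3.3090-0.2245i, -3.3090+0.2245i, -2.1910+2.4899i]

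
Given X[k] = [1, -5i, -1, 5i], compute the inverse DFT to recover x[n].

x[n] = (1/4) Σ(k=0 to 3) X[k] · e^(2πikn/4)

Computing each x[n]:
x[0] = 0
x[1] = 3
x[2] = 0
x[3] = -2

x = [0, 3, 0, -2]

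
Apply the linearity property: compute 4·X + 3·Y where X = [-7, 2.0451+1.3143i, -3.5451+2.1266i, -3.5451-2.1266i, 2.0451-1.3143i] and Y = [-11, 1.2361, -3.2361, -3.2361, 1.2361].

By linearity: DFT(4x + 3y) = 4·DFT(x) + 3·DFT(y)
= 4·[-7, 2.0451+1.3143i, -3.5451+2.1266i, -3.5451-2.1266i, 2.0451-1.3143i] + 3·[-11, 1.2361, -3.2361, -3.2361, 1.2361]

Computing element-wise:
Z[0] = 4·(-7) + 3·(-11) = -61
Z[1] = 4·(2.0451+1.3143i) + 3·(1.2361) = 11.8887+5.2572i
Z[2] = 4·(-3.5451+2.1266i) + 3·(-3.2361) = -23.8887+8.5064i
Z[3] = 4·(-3.5451-2.1266i) + 3·(-3.2361) = -23.8887-8.5064i
Z[4] = 4·(2.0451-1.3143i) + 3·(1.2361) = 11.8887-5.2572i

DFT(4x + 3y) = 4·X + 3·Y = [-61, 11.8887+5.2572i, -23.8887+8.5064i, -23.8887-8.5064i, 11.8887-5.2572i]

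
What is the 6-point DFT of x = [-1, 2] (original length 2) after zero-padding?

Original 2-point DFT: [1, -3]
Zero-padded 6-point DFT provides frequency interpolation.

DFT_6([x, 0, ...]) = [1, -1.7321i, -2.0000-1.7321i, -3, -2.0000+1.7321i, 1.7321i]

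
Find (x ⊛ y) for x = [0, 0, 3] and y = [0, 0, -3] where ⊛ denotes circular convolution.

(x ⊛ y)[n] = Σ(m=0 to 2) x[m] · y[(n-m) mod 3]

Computing each output sample:
(x ⊛ y)[0] = 0
(x ⊛ y)[1] = -9
(x ⊛ y)[2] = 0

x ⊛ y = [0, -9, 0]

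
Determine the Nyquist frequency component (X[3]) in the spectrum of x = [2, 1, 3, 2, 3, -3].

X[3] = Σ(n=0 to 5) x[n] · ω_6^(3n) where ω_6 = e^(-2πi/6)
= (2)·ω_6^0 + (1)·ω_6^3 + (3)·ω_6^6 + (2)·ω_6^9 + (3)·ω_6^12 + (-3)·ω_6^15

X[3] = 8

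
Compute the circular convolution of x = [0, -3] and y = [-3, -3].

(x ⊛ y)[n] = Σ(m=0 to 1) x[m] · y[(n-m) mod 2]

Computing each output sample:
(x ⊛ y)[0] = 9
(x ⊛ y)[1] = 9

x ⊛ y = [9, 9]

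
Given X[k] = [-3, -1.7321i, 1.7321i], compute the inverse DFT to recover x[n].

x[n] = (1/3) Σ(k=0 to 2) X[k] · e^(2πikn/3)

Computing each x[n]:
x[0] = -1
x[1] = 0
x[2] = -2

x = [-1, 0, -2]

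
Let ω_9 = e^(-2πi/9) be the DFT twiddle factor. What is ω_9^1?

ω_9^1 = e^(-2πi·1/9)
= cos(-2π·1/9) + i·sin(-2π·1/9)
= cos(-2π/9) + i·sin(-2π/9)

ω_9^1 = cos(-2π/9) + i·sin(-2π/9) = 0.7660-0.6428i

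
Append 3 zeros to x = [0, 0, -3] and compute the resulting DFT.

Original 3-point DFT: [-3, 1.5000-2.5981i, 1.5000+2.5981i]
Zero-padded 6-point DFT provides frequency interpolation.

DFT_6([x, 0, ...]) = [-3, 1.5000+2.5981i, 1.5000-2.5981i, -3, 1.5000+2.5981i, 1.5000-2.5981i]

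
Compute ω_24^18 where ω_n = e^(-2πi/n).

ω_24^18 = e^(-2πi·18/24)
= cos(-2π·18/24) + i·sin(-2π·18/24)
= cos(-36π/24) + i·sin(-36π/24)

ω_24^18 = cos(-36π/24) + i·sin(-36π/24) = 1i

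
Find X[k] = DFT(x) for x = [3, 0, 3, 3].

X[k] = Σ(n=0 to 3) x[n] · ω_4^(nk)
where ω_4 = e^(-2πi/4)

Computing each X[k]:
X[0] = 9
X[1] = 3i
X[2] = 3
X[3] = -3i

X = [9, 3i, 3, -3i]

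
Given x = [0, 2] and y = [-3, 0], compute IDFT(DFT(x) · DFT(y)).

(x ⊛ y)[n] = Σ(m=0 to 1) x[m] · y[(n-m) mod 2]

Computing each output sample:
(x ⊛ y)[0] = 0
(x ⊛ y)[1] = -6

x ⊛ y = [0, -6]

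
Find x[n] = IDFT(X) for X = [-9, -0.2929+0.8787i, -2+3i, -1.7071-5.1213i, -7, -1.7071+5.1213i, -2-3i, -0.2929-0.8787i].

x[n] = (1/8) Σ(k=0 to 7) X[k] · e^(2πikn/8)

Computing each x[n]:
x[0] = -3
x[1] = 0
x[2] = -3
x[3] = 1
x[4] = -2
x[5] = -2
x[6] = 0
x[7] = 0

x = [-3, 0, -3, 1, -2, -2, 0, 0]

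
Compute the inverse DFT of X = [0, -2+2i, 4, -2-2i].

x[n] = (1/4) Σ(k=0 to 3) X[k] · e^(2πikn/4)

Computing each x[n]:
x[0] = 0
x[1] = -2
x[2] = 2
x[3] = 0

x = [0, -2, 2, 0]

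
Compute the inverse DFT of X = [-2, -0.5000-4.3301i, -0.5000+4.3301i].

x[n] = (1/3) Σ(k=0 to 2) X[k] · e^(2πikn/3)

Computing each x[n]:
x[0] = -1
x[1] = 2
x[2] = -3

x = [-1, 2, -3]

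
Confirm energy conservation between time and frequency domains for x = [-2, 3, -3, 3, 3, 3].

Time domain:
Σ|x[n]|² = |-2|² + |3|² + |-3|² + |3|² + |3|² + |3|² = 49.0000

Frequency domain:
(1/6)Σ|X[k]|² = (1/6)(|7|² + |-2.0000+5.1962i|² + |-2.0000-5.1962i|² + |-11|² + |-2.0000+5.1962i|² + |-2.0000-5.1962i|²) = (1/6)·294.0000 = 49.0000

Both sides agree, confirming Parseval's theorem.

Σ|x[n]|² = (1/N)Σ|X[k]|² = 49.0000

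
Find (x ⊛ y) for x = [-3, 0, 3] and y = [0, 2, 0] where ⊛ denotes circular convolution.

(x ⊛ y)[n] = Σ(m=0 to 2) x[m] · y[(n-m) mod 3]

Computing each output sample:
(x ⊛ y)[0] = 6
(x ⊛ y)[1] = -6
(x ⊛ y)[2] = 0

x ⊛ y = [6, -6, 0]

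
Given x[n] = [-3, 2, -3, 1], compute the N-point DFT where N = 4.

X[k] = Σ(n=0 to 3) x[n] · ω_4^(nk)
where ω_4 = e^(-2πi/4)

Computing each X[k]:
X[0] = -3
X[1] = -1i
X[2] = -9
X[3] = 1i

X = [-3, -1i, -9, 1i]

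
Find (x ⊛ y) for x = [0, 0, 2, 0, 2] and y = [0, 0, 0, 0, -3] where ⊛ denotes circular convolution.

(x ⊛ y)[n] = Σ(m=0 to 4) x[m] · y[(n-m) mod 5]

Computing each output sample:
(x ⊛ y)[0] = 0
(x ⊛ y)[1] = -6
(x ⊛ y)[2] = 0
(x ⊛ y)[3] = -6
(x ⊛ y)[4] = 0

x ⊛ y = [0, -6, 0, -6, 0]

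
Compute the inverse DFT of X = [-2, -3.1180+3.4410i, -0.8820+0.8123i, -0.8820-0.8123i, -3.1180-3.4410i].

x[n] = (1/5) Σ(k=0 to 4) X[k] · e^(2πikn/5)

Computing each x[n]:
x[0] = -2
x[1] = -2
x[2] = 0
x[3] = 1
x[4] = 1

x = [-2, -2, 0, 1, 1]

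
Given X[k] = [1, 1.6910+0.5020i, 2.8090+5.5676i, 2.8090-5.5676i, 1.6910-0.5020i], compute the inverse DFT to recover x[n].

x[n] = (1/5) Σ(k=0 to 4) X[k] · e^(2πikn/5)

Computing each x[n]:
x[0] = 2
x[1] = -2
x[2] = 2
x[3] = -2
x[4] = 1

x = [2, -2, 2, -2, 1]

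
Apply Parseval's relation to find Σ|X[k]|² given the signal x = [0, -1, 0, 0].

Parseval: Σ|x[n]|² = (1/N)Σ|X[k]|², so Σ|X[k]|² = N·Σ|x[n]|² = 4·1.0000

Σ|X[k]|² = N·Σ|x[n]|² = 4·1.0000 = 4.0000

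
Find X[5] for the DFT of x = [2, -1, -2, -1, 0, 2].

X[5] = Σ(n=0 to 5) x[n] · ω_6^(5n) where ω_6 = e^(-2πi/6)
= (2)·ω_6^0 + (-1)·ω_6^5 + (-2)·ω_6^10 + (-1)·ω_6^15 + (0)·ω_6^20 + (2)·ω_6^25

X[5] = 4.5000-4.3301i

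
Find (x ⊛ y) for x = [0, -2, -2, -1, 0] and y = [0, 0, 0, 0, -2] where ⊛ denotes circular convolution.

(x ⊛ y)[n] = Σ(m=0 to 4) x[m] · y[(n-m) mod 5]

Computing each output sample:
(x ⊛ y)[0] = 4
(x ⊛ y)[1] = 4
(x ⊛ y)[2] = 2
(x ⊛ y)[3] = 0
(x ⊛ y)[4] = 0

x ⊛ y = [4, 4, 2, 0, 0]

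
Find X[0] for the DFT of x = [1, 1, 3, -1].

X[0] = Σ(n=0 to 3) x[n] · ω_4^0 = Σ x[n]
= (1) + (1) + (3) + (-1)

X[0] = 4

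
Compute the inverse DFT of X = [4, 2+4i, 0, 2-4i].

x[n] = (1/4) Σ(k=0 to 3) X[k] · e^(2πikn/4)

Computing each x[n]:
x[0] = 2
x[1] = -1
x[2] = 0
x[3] = 3

x = [2, -1, 0, 3]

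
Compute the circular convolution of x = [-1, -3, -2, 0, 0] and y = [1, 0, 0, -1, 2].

(x ⊛ y)[n] = Σ(m=0 to 4) x[m] · y[(n-m) mod 5]

Computing each output sample:
(x ⊛ y)[0] = -5
(x ⊛ y)[1] = -7
(x ⊛ y)[2] = -2
(x ⊛ y)[3] = 1
(x ⊛ y)[4] = 1

x ⊛ y = [-5, -7, -2, 1, 1]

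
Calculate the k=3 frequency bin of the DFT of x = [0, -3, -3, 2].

X[3] = Σ(n=0 to 3) x[n] · ω_4^(3n) where ω_4 = e^(-2πi/4)
= (0)·ω_4^0 + (-3)·ω_4^3 + (-3)·ω_4^6 + (2)·ω_4^9

X[3] = 3-5i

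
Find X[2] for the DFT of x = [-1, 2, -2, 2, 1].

X[2] = Σ(n=0 to 4) x[n] · ω_5^(2n) where ω_5 = e^(-2πi/5)
= (-1)·ω_5^0 + (2)·ω_5^2 + (-2)·ω_5^4 + (2)·ω_5^6 + (1)·ω_5^8

X[2] = -3.4271-4.3920i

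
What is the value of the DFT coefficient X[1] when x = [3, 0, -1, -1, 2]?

X[1] = Σ(n=0 to 4) x[n] · ω_5^(1n) where ω_5 = e^(-2πi/5)
= (3)·ω_5^0 + (0)·ω_5^1 + (-1)·ω_5^2 + (-1)·ω_5^3 + (2)·ω_5^4

X[1] = 5.2361+1.9021i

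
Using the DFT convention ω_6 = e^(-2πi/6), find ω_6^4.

ω_6^4 = e^(-2πi·4/6)
= cos(-2π·4/6) + i·sin(-2π·4/6)
= cos(-8π/6) + i·sin(-8π/6)

ω_6^4 = cos(-8π/6) + i·sin(-8π/6) = -0.5000+0.8660i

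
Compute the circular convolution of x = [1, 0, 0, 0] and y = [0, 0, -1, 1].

(x ⊛ y)[n] = Σ(m=0 to 3) x[m] · y[(n-m) mod 4]

Computing each output sample:
(x ⊛ y)[0] = 0
(x ⊛ y)[1] = 0
(x ⊛ y)[2] = -1
(x ⊛ y)[3] = 1

x ⊛ y = [0, 0, -1, 1]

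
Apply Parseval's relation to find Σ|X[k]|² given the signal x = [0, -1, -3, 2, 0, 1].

Parseval: Σ|x[n]|² = (1/N)Σ|X[k]|², so Σ|X[k]|² = N·Σ|x[n]|² = 6·15.0000

Σ|X[k]|² = N·Σ|x[n]|² = 6·15.0000 = 90.0000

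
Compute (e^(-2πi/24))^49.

Since ω_24^24 = 1, powers reduce modulo 24.
49 mod 24 = 1
So ω_24^49 = ω_24^1 = e^(-2πi·1/24)

ω_24^49 = ω_24^1 = 0.9659-0.2588i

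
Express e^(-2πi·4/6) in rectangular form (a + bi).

ω_6^4 = e^(-2πi·4/6)
= cos(-2π·4/6) + i·sin(-2π·4/6)
= cos(-8π/6) + i·sin(-8π/6)

ω_6^4 = cos(-8π/6) + i·sin(-8π/6) = -0.5000+0.8660i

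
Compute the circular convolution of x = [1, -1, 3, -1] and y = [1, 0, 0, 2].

(x ⊛ y)[n] = Σ(m=0 to 3) x[m] · y[(n-m) mod 4]

Computing each output sample:
(x ⊛ y)[0] = -1
(x ⊛ y)[1] = 5
(x ⊛ y)[2] = 1
(x ⊛ y)[3] = 1

x ⊛ y = [-1, 5, 1, 1]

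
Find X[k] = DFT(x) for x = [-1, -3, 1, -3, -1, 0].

X[k] = Σ(n=0 to 5) x[n] · ω_6^(nk)
where ω_6 = e^(-2πi/6)

Computing each X[k]:
X[0] = -7
X[1] = 0.5000+0.8660i
X[2] = -2.5000+4.3301i
X[3] = 5
X[4] = -2.5000-4.3301i
X[5] = 0.5000-0.8660i

X = [-7, 0.5000+0.8660i, -2.5000+4.3301i, 5, -2.5000-4.3301i, 0.5000-0.8660i]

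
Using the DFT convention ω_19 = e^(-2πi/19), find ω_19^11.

ω_19^11 = e^(-2πi·11/19)
= cos(-2π·11/19) + i·sin(-2π·11/19)
= cos(-22π/19) + i·sin(-22π/19)

ω_19^11 = cos(-22π/19) + i·sin(-22π/19) = -0.8795+0.4759i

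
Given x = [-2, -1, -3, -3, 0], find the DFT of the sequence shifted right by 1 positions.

Time shift by 1: X_shifted[k] = ω_5^(1k) · X[k]
Shifted x = [0, -2, -1, -3, -3]

DFT(x[n-1]) = [-9, 1.6910-2.1266i, 2.8090+1.3143i, 2.8090-1.3143i, 1.6910+2.1266i]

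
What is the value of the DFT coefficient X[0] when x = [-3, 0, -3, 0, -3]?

X[0] = Σ(n=0 to 4) x[n] · ω_5^0 = Σ x[n]
= (-3) + (0) + (-3) + (0) + (-3)

X[0] = -9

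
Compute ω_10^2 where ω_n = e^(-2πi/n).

ω_10^2 = e^(-2πi·2/10)
= cos(-2π·2/10) + i·sin(-2π·2/10)
= cos(-4π/10) + i·sin(-4π/10)

ω_10^2 = cos(-4π/10) + i·sin(-4π/10) = 0.3090-0.9511i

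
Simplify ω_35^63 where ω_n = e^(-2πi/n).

Since ω_35^35 = 1, powers reduce modulo 35.
63 mod 35 = 28
So ω_35^63 = ω_35^28 = e^(-2πi·28/35)

ω_35^63 = ω_35^28 = 0.3090+0.9511i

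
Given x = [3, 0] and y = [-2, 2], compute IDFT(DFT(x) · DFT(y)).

(x ⊛ y)[n] = Σ(m=0 to 1) x[m] · y[(n-m) mod 2]

Computing each output sample:
(x ⊛ y)[0] = -6
(x ⊛ y)[1] = 6

x ⊛ y = [-6, 6]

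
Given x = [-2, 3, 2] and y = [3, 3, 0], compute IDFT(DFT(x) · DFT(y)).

(x ⊛ y)[n] = Σ(m=0 to 2) x[m] · y[(n-m) mod 3]

Computing each output sample:
(x ⊛ y)[0] = 0
(x ⊛ y)[1] = 3
(x ⊛ y)[2] = 15

x ⊛ y = [0, 3, 15]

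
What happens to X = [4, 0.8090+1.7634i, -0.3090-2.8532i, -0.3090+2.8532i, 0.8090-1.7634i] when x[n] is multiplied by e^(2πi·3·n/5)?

Modulation property: DFT(ω_5^(-3n)·x[n]) = X[(k-3) mod 5], so circularly shift X by 3 positions.

X[k-3] = [-0.3090-2.8532i, -0.3090+2.8532i, 0.8090-1.7634i, 4, 0.8090+1.7634i]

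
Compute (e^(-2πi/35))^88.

Since ω_35^35 = 1, powers reduce modulo 35.
88 mod 35 = 18
So ω_35^88 = ω_35^18 = e^(-2πi·18/35)

ω_35^88 = ω_35^18 = -0.9960+0.0896i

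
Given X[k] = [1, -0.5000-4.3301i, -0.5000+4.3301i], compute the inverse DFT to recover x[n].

x[n] = (1/3) Σ(k=0 to 2) X[k] · e^(2πikn/3)

Computing each x[n]:
x[0] = 0
x[1] = 3
x[2] = -2

x = [0, 3, -2]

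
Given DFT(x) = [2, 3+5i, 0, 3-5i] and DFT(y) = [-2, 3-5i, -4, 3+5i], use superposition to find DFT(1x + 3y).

By linearity: DFT(1x + 3y) = 1·DFT(x) + 3·DFT(y)
= 1·[2, 3+5i, 0, 3-5i] + 3·[-2, 3-5i, -4, 3+5i]

Computing element-wise:
Z[0] = 1·(2) + 3·(-2) = -4
Z[1] = 1·(3+5i) + 3·(3-5i) = 12-10i
Z[2] = 1·(0) + 3·(-4) = -12
Z[3] = 1·(3-5i) + 3·(3+5i) = 12+10i

DFT(1x + 3y) = 1·X + 3·Y = [-4, 12-10i, -12, 12+10i]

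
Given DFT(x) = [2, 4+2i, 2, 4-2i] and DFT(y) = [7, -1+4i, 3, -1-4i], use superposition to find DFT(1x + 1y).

By linearity: DFT(1x + 1y) = 1·DFT(x) + 1·DFT(y)
= 1·[2, 4+2i, 2, 4-2i] + 1·[7, -1+4i, 3, -1-4i]

Computing element-wise:
Z[0] = 1·(2) + 1·(7) = 9
Z[1] = 1·(4+2i) + 1·(-1+4i) = 3+6i
Z[2] = 1·(2) + 1·(3) = 5
Z[3] = 1·(4-2i) + 1·(-1-4i) = 3-6i

DFT(1x + 1y) = 1·X + 1·Y = [9, 3+6i, 5, 3-6i]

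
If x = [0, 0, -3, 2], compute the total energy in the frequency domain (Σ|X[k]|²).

Parseval: Σ|x[n]|² = (1/N)Σ|X[k]|², so Σ|X[k]|² = N·Σ|x[n]|² = 4·13.0000

Σ|X[k]|² = N·Σ|x[n]|² = 4·13.0000 = 52.0000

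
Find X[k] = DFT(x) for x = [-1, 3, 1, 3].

X[k] = Σ(n=0 to 3) x[n] · ω_4^(nk)
where ω_4 = e^(-2πi/4)

Computing each X[k]:
X[0] = 6
X[1] = -2
X[2] = -6
X[3] = -2

X = [6, -2, -6, -2]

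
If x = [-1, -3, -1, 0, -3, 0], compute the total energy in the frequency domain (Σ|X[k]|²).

Parseval: Σ|x[n]|² = (1/N)Σ|X[k]|², so Σ|X[k]|² = N·Σ|x[n]|² = 6·20.0000

Σ|X[k]|² = N·Σ|x[n]|² = 6·20.0000 = 120.0000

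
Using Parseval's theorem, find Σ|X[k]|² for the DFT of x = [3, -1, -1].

Parseval: Σ|x[n]|² = (1/N)Σ|X[k]|², so Σ|X[k]|² = N·Σ|x[n]|² = 3·11.0000

Σ|X[k]|² = N·Σ|x[n]|² = 3·11.0000 = 33.0000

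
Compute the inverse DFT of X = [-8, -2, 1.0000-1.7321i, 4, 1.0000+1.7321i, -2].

x[n] = (1/6) Σ(k=0 to 5) X[k] · e^(2πikn/6)

Computing each x[n]:
x[0] = -1
x[1] = -2
x[2] = -1
x[3] = -1
x[4] = 0
x[5] = -3

x = [-1, -2, -1, -1, 0, -3]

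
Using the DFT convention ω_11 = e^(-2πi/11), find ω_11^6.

ω_11^6 = e^(-2πi·6/11)
= cos(-2π·6/11) + i·sin(-2π·6/11)
= cos(-12π/11) + i·sin(-12π/11)

ω_11^6 = cos(-12π/11) + i·sin(-12π/11) = -0.9595+0.2817i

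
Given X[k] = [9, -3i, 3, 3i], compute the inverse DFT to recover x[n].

x[n] = (1/4) Σ(k=0 to 3) X[k] · e^(2πikn/4)

Computing each x[n]:
x[0] = 3
x[1] = 3
x[2] = 3
x[3] = 0

x = [3, 3, 3, 0]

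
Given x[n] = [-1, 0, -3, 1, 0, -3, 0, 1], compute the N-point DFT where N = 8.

X[k] = Σ(n=0 to 7) x[n] · ω_8^(nk)
where ω_8 = e^(-2πi/8)

Computing each X[k]:
X[0] = -5
X[1] = 1.1213+0.8787i
X[2] = 2+5i
X[3] = -3.1213-5.1213i
X[4] = -3
X[5] = -3.1213+5.1213i
X[6] = 2-5i
X[7] = 1.1213-0.8787i

X = [-5, 1.1213+0.8787i, 2+5i, -3.1213-5.1213i, -3, -3.1213+5.1213i, 2-5i, 1.1213-0.8787i]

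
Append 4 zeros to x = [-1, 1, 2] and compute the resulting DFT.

Original 3-point DFT: [2, -2.5000+0.8660i, -2.5000-0.8660i]
Zero-padded 7-point DFT provides frequency interpolation.

DFT_7([x, 0, ...]) = [2, -0.8216-2.7317i, -3.0245-0.1072i, -0.6540+1.1298i, -0.6540-1.1298i, -3.0245+0.1072i, -0.8216+2.7317i]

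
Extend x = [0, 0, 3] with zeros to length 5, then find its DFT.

Original 3-point DFT: [3, -1.5000+2.5981i, -1.5000-2.5981i]
Zero-padded 5-point DFT provides frequency interpolation.

DFT_5([x, 0, ...]) = [3, -2.4271-1.7634i, 0.9271+2.8532i, 0.9271-2.8532i, -2.4271+1.7634i]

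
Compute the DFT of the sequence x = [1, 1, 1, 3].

X[k] = Σ(n=0 to 3) x[n] · ω_4^(nk)
where ω_4 = e^(-2πi/4)

Computing each X[k]:
X[0] = 6
X[1] = 2i
X[2] = -2
X[3] = -2i

X = [6, 2i, -2, -2i]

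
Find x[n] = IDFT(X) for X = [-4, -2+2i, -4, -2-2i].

x[n] = (1/4) Σ(k=0 to 3) X[k] · e^(2πikn/4)

Computing each x[n]:
x[0] = -3
x[1] = -1
x[2] = -1
x[3] = 1

x = [-3, -1, -1, 1]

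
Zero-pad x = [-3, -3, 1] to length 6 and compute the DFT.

Original 3-point DFT: [-5, -2.0000+3.4641i, -2.0000-3.4641i]
Zero-padded 6-point DFT provides frequency interpolation.

DFT_6([x, 0, ...]) = [-5, -5.0000+1.7321i, -2.0000+3.4641i, 1, -2.0000-3.4641i, -5.0000-1.7321i]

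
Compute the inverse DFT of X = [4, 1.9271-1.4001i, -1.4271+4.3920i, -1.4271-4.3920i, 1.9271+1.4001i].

x[n] = (1/5) Σ(k=0 to 4) X[k] · e^(2πikn/5)

Computing each x[n]:
x[0] = 1
x[1] = 1
x[2] = 2
x[3] = -2
x[4] = 2

x = [1, 1, 2, -2, 2]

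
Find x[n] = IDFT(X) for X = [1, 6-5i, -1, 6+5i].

x[n] = (1/4) Σ(k=0 to 3) X[k] · e^(2πikn/4)

Computing each x[n]:
x[0] = 3
x[1] = 3
x[2] = -3
x[3] = -2

x = [3, 3, -3, -2]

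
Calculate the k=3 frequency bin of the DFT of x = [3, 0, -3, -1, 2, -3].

X[3] = Σ(n=0 to 5) x[n] · ω_6^(3n) where ω_6 = e^(-2πi/6)
= (3)·ω_6^0 + (0)·ω_6^3 + (-3)·ω_6^6 + (-1)·ω_6^9 + (2)·ω_6^12 + (-3)·ω_6^15

X[3] = 6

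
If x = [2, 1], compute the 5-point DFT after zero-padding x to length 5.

Original 2-point DFT: [3, 1]
Zero-padded 5-point DFT provides frequency interpolation.

DFT_5([x, 0, ...]) = [3, 2.3090-0.9511i, 1.1910-0.5878i, 1.1910+0.5878i, 2.3090+0.9511i]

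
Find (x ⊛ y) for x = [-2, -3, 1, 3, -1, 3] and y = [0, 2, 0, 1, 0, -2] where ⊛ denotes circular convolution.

(x ⊛ y)[n] = Σ(m=0 to 5) x[m] · y[(n-m) mod 6]

Computing each output sample:
(x ⊛ y)[0] = 15
(x ⊛ y)[1] = -7
(x ⊛ y)[2] = -9
(x ⊛ y)[3] = 2
(x ⊛ y)[4] = -3
(x ⊛ y)[5] = 3

x ⊛ y = [15, -7, -9, 2, -3, 3]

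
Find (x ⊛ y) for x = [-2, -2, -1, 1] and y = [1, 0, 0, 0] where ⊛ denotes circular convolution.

(x ⊛ y)[n] = Σ(m=0 to 3) x[m] · y[(n-m) mod 4]

Computing each output sample:
(x ⊛ y)[0] = -2
(x ⊛ y)[1] = -2
(x ⊛ y)[2] = -1
(x ⊛ y)[3] = 1

x ⊛ y = [-2, -2, -1, 1]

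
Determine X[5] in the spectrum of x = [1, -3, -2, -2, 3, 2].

X[5] = Σ(n=0 to 5) x[n] · ω_6^(5n) where ω_6 = e^(-2πi/6)
= (1)·ω_6^0 + (-3)·ω_6^5 + (-2)·ω_6^10 + (-2)·ω_6^15 + (3)·ω_6^20 + (2)·ω_6^25

X[5] = 2.0000-8.6603i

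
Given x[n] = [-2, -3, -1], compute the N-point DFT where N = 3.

X[k] = Σ(n=0 to 2) x[n] · ω_3^(nk)
where ω_3 = e^(-2πi/3)

Computing each X[k]:
X[0] = -6
X[1] = 1.7321i
X[2] = -1.7321i

X = [-6, 1.7321i, -1.7321i]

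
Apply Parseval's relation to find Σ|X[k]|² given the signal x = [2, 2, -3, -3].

Parseval: Σ|x[n]|² = (1/N)Σ|X[k]|², so Σ|X[k]|² = N·Σ|x[n]|² = 4·26.0000

Σ|X[k]|² = N·Σ|x[n]|² = 4·26.0000 = 104.0000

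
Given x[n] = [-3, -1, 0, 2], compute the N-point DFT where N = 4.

X[k] = Σ(n=0 to 3) x[n] · ω_4^(nk)
where ω_4 = e^(-2πi/4)

Computing each X[k]:
X[0] = -2
X[1] = -3+3i
X[2] = -4
X[3] = -3-3i

X = [-2, -3+3i, -4, -3-3i]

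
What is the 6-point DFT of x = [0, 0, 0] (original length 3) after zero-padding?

Original 3-point DFT: [0, 0, 0]
Zero-padded 6-point DFT provides frequency interpolation.

DFT_6([x, 0, ...]) = [0, 0, 0, 0, 0, 0]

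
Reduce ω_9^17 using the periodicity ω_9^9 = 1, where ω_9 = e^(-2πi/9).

Since ω_9^9 = 1, powers reduce modulo 9.
17 mod 9 = 8
So ω_9^17 = ω_9^8 = e^(-2πi·8/9)

ω_9^17 = ω_9^8 = 0.7660+0.6428i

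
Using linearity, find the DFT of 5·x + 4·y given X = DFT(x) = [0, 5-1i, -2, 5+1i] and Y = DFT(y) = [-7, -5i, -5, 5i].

By linearity: DFT(5x + 4y) = 5·DFT(x) + 4·DFT(y)
= 5·[0, 5-1i, -2, 5+1i] + 4·[-7, -5i, -5, 5i]

Computing element-wise:
Z[0] = 5·(0) + 4·(-7) = -28
Z[1] = 5·(5-1i) + 4·(-5i) = 25-25i
Z[2] = 5·(-2) + 4·(-5) = -30
Z[3] = 5·(5+1i) + 4·(5i) = 25+25i

DFT(5x + 4y) = 5·X + 4·Y = [-28, 25-25i, -30, 25+25i]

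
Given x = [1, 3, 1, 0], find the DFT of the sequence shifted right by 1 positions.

Time shift by 1: X_shifted[k] = ω_4^(1k) · X[k]
Shifted x = [0, 1, 3, 1]

DFT(x[n-1]) = [5, -3, 1, -3]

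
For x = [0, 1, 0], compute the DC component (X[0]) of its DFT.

X[0] = Σ(n=0 to 2) x[n] · ω_3^0 = Σ x[n]
= (0) + (1) + (0)

X[0] = 1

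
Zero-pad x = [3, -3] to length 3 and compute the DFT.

Original 2-point DFT: [0, 6]
Zero-padded 3-point DFT provides frequency interpolation.

DFT_3([x, 0, ...]) = [0, 4.5000+2.5981i, 4.5000-2.5981i]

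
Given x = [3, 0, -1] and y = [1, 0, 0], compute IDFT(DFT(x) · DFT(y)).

(x ⊛ y)[n] = Σ(m=0 to 2) x[m] · y[(n-m) mod 3]

Computing each output sample:
(x ⊛ y)[0] = 3
(x ⊛ y)[1] = 0
(x ⊛ y)[2] = -1

x ⊛ y = [3, 0, -1]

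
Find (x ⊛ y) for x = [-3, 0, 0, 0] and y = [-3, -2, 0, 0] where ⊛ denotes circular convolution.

(x ⊛ y)[n] = Σ(m=0 to 3) x[m] · y[(n-m) mod 4]

Computing each output sample:
(x ⊛ y)[0] = 9
(x ⊛ y)[1] = 6
(x ⊛ y)[2] = 0
(x ⊛ y)[3] = 0

x ⊛ y = [9, 6, 0, 0]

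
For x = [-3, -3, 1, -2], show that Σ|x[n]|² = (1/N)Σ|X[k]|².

Time domain:
Σ|x[n]|² = |-3|² + |-3|² + |1|² + |-2|² = 23.0000

Frequency domain:
(1/4)Σ|X[k]|² = (1/4)(|-7|² + |-4+1i|² + |3|² + |-4-1i|²) = (1/4)·92.0000 = 23.0000

Both sides agree, confirming Parseval's theorem.

Σ|x[n]|² = (1/N)Σ|X[k]|² = 23.0000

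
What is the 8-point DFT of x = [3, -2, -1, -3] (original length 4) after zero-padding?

Original 4-point DFT: [-3, 4-1i, 7, 4+1i]
Zero-padded 8-point DFT provides frequency interpolation.

DFT_8([x, 0, ...]) = [-3, 3.7071+4.5355i, 4-1i, 2.2929+2.5355i, 7, 2.2929-2.5355i, 4+1i, 3.7071-4.5355i]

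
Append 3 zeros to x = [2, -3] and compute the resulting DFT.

Original 2-point DFT: [-1, 5]
Zero-padded 5-point DFT provides frequency interpolation.

DFT_5([x, 0, ...]) = [-1, 1.0729+2.8532i, 4.4271+1.7634i, 4.4271-1.7634i, 1.0729-2.8532i]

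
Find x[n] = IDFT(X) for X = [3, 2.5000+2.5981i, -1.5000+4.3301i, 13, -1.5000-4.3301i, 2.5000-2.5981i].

x[n] = (1/6) Σ(k=0 to 5) X[k] · e^(2πikn/6)

Computing each x[n]:
x[0] = 3
x[1] = -3
x[2] = 3
x[3] = -3
x[4] = 2
x[5] = 1

x = [3, -3, 3, -3, 2, 1]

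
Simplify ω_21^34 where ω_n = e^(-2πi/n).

Since ω_21^21 = 1, powers reduce modulo 21.
34 mod 21 = 13
So ω_21^34 = ω_21^13 = e^(-2πi·13/21)

ω_21^34 = ω_21^13 = -0.7331+0.6802i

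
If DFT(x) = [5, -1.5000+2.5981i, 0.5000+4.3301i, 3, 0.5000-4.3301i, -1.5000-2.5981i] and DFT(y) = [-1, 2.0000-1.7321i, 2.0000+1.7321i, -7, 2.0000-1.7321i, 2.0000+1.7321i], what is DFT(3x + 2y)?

By linearity: DFT(3x + 2y) = 3·DFT(x) + 2·DFT(y)
= 3·[5, -1.5000+2.5981i, 0.5000+4.3301i, 3, 0.5000-4.3301i, -1.5000-2.5981i] + 2·[-1, 2.0000-1.7321i, 2.0000+1.7321i, -7, 2.0000-1.7321i, 2.0000+1.7321i]

Computing element-wise:
Z[0] = 3·(5) + 2·(-1) = 13
Z[1] = 3·(-1.5000+2.5981i) + 2·(2.0000-1.7321i) = -0.5000+4.3301i
Z[2] = 3·(0.5000+4.3301i) + 2·(2.0000+1.7321i) = 5.5000+16.4545i
Z[3] = 3·(3) + 2·(-7) = -5
Z[4] = 3·(0.5000-4.3301i) + 2·(2.0000-1.7321i) = 5.5000-16.4545i
Z[5] = 3·(-1.5000-2.5981i) + 2·(2.0000+1.7321i) = -0.5000-4.3301i

DFT(3x + 2y) = 3·X + 2·Y = [13, -0.5000+4.3301i, 5.5000+16.4545i, -5, 5.5000-16.4545i, -0.5000-4.3301i]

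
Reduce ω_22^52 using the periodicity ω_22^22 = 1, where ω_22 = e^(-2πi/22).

Since ω_22^22 = 1, powers reduce modulo 22.
52 mod 22 = 8
So ω_22^52 = ω_22^8 = e^(-2πi·8/22)

ω_22^52 = ω_22^8 = -0.6549-0.7557i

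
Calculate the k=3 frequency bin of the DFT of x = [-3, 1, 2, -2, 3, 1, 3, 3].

X[3] = Σ(n=0 to 7) x[n] · ω_8^(3n) where ω_8 = e^(-2πi/8)
= (-3)·ω_8^0 + (1)·ω_8^3 + (2)·ω_8^6 + (-2)·ω_8^9 + (3)·ω_8^12 + (1)·ω_8^15 + (3)·ω_8^18 + (3)·ω_8^21

X[3] = -9.5355+2.5355i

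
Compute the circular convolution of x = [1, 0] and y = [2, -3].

(x ⊛ y)[n] = Σ(m=0 to 1) x[m] · y[(n-m) mod 2]

Computing each output sample:
(x ⊛ y)[0] = 2
(x ⊛ y)[1] = -3

x ⊛ y = [2, -3]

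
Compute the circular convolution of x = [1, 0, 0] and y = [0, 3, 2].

(x ⊛ y)[n] = Σ(m=0 to 2) x[m] · y[(n-m) mod 3]

Computing each output sample:
(x ⊛ y)[0] = 0
(x ⊛ y)[1] = 3
(x ⊛ y)[2] = 2

x ⊛ y = [0, 3, 2]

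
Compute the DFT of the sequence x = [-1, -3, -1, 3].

X[k] = Σ(n=0 to 3) x[n] · ω_4^(nk)
where ω_4 = e^(-2πi/4)

Computing each X[k]:
X[0] = -2
X[1] = 6i
X[2] = -2
X[3] = -6i

X = [-2, 6i, -2, -6i]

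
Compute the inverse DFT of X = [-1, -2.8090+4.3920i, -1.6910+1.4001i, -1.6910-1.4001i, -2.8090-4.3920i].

x[n] = (1/5) Σ(k=0 to 4) X[k] · e^(2πikn/5)

Computing each x[n]:
x[0] = -2
x[1] = -2
x[2] = 0
x[3] = 1
x[4] = 2

x = [-2, -2, 0, 1, 2]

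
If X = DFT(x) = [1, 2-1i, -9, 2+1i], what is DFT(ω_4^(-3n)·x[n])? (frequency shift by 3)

Modulation property: DFT(ω_4^(-3n)·x[n]) = X[(k-3) mod 4], so circularly shift X by 3 positions.

X[k-3] = [2-1i, -9, 2+1i, 1]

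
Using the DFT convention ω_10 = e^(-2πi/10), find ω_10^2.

ω_10^2 = e^(-2πi·2/10)
= cos(-2π·2/10) + i·sin(-2π·2/10)
= cos(-4π/10) + i·sin(-4π/10)

ω_10^2 = cos(-4π/10) + i·sin(-4π/10) = 0.3090-0.9511i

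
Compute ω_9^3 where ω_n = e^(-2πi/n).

ω_9^3 = e^(-2πi·3/9)
= cos(-2π·3/9) + i·sin(-2π·3/9)
= cos(-6π/9) + i·sin(-6π/9)

ω_9^3 = cos(-6π/9) + i·sin(-6π/9) = -0.5000-0.8660i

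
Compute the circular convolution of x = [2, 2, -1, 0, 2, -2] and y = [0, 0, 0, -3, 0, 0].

(x ⊛ y)[n] = Σ(m=0 to 5) x[m] · y[(n-m) mod 6]

Computing each output sample:
(x ⊛ y)[0] = 0
(x ⊛ y)[1] = -6
(x ⊛ y)[2] = 6
(x ⊛ y)[3] = -6
(x ⊛ y)[4] = -6
(x ⊛ y)[5] = 3

x ⊛ y = [0, -6, 6, -6, -6, 3]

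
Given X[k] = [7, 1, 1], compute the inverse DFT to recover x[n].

x[n] = (1/3) Σ(k=0 to 2) X[k] · e^(2πikn/3)

Computing each x[n]:
x[0] = 3
x[1] = 2
x[2] = 2

x = [3, 2, 2]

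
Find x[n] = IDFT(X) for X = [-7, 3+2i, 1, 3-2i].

x[n] = (1/4) Σ(k=0 to 3) X[k] · e^(2πikn/4)

Computing each x[n]:
x[0] = 0
x[1] = -3
x[2] = -3
x[3] = -1

x = [0, -3, -3, -1]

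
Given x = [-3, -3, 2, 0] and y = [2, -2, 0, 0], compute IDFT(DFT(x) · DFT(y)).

(x ⊛ y)[n] = Σ(m=0 to 3) x[m] · y[(n-m) mod 4]

Computing each output sample:
(x ⊛ y)[0] = -6
(x ⊛ y)[1] = 0
(x ⊛ y)[2] = 10
(x ⊛ y)[3] = -4

x ⊛ y = [-6, 0, 10, -4]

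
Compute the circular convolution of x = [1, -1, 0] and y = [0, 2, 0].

(x ⊛ y)[n] = Σ(m=0 to 2) x[m] · y[(n-m) mod 3]

Computing each output sample:
(x ⊛ y)[0] = 0
(x ⊛ y)[1] = 2
(x ⊛ y)[2] = -2

x ⊛ y = [0, 2, -2]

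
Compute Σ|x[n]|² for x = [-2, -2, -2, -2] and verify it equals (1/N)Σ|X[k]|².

Time domain:
Σ|x[n]|² = |-2|² + |-2|² + |-2|² + |-2|² = 16.0000

Frequency domain:
(1/4)Σ|X[k]|² = (1/4)(|-8|² + |0|² + |0|² + |0|²) = (1/4)·64.0000 = 16.0000

Both sides agree, confirming Parseval's theorem.

Σ|x[n]|² = (1/N)Σ|X[k]|² = 16.0000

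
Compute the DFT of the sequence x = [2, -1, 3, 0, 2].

X[k] = Σ(n=0 to 4) x[n] · ω_5^(nk)
where ω_5 = e^(-2πi/5)

Computing each X[k]:
X[0] = 6
X[1] = -0.1180+1.0898i
X[2] = 2.1180+4.6165i
X[3] = 2.1180-4.6165i
X[4] = -0.1180-1.0898i

X = [6, -0.1180+1.0898i, 2.1180+4.6165i, 2.1180-4.6165i, -0.1180-1.0898i]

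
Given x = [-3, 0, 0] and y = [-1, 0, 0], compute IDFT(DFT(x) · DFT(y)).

(x ⊛ y)[n] = Σ(m=0 to 2) x[m] · y[(n-m) mod 3]

Computing each output sample:
(x ⊛ y)[0] = 3
(x ⊛ y)[1] = 0
(x ⊛ y)[2] = 0

x ⊛ y = [3, 0, 0]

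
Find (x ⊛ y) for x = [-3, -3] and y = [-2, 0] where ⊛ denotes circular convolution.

(x ⊛ y)[n] = Σ(m=0 to 1) x[m] · y[(n-m) mod 2]

Computing each output sample:
(x ⊛ y)[0] = 6
(x ⊛ y)[1] = 6

x ⊛ y = [6, 6]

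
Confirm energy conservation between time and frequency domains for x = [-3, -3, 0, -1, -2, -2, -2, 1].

Time domain:
Σ|x[n]|² = |-3|² + |-3|² + |0|² + |-1|² + |-2|² + |-2|² + |-2|² + |1|² = 32.0000

Frequency domain:
(1/8)Σ|X[k]|² = (1/8)(|-12|² + |-0.2929+0.1213i|² + |-3+5i|² + |-1.7071+4.1213i|² + |-2|² + |-1.7071-4.1213i|² + |-3-5i|² + |-0.2929-0.1213i|²) = (1/8)·256.0000 = 32.0000

Both sides agree, confirming Parseval's theorem.

Σ|x[n]|² = (1/N)Σ|X[k]|² = 32.0000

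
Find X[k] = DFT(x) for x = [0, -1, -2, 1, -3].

X[k] = Σ(n=0 to 4) x[n] · ω_5^(nk)
where ω_5 = e^(-2πi/5)

Computing each X[k]:
X[0] = -5
X[1] = -0.4271-0.1388i
X[2] = 2.9271-4.0287i
X[3] = 2.9271+4.0287i
X[4] = -0.4271+0.1388i

X = [-5, -0.4271-0.1388i, 2.9271-4.0287i, 2.9271+4.0287i, -0.4271+0.1388i]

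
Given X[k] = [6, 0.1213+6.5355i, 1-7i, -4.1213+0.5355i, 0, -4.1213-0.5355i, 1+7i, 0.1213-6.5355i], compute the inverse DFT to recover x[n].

x[n] = (1/8) Σ(k=0 to 7) X[k] · e^(2πikn/8)

Computing each x[n]:
x[0] = 0
x[1] = 2
x[2] = -1
x[3] = -3
x[4] = 2
x[5] = 3
x[6] = 2
x[7] = 1

x = [0, 2, -1, -3, 2, 3, 2, 1]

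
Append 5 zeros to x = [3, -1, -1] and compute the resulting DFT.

Original 3-point DFT: [1, 4, 4]
Zero-padded 8-point DFT provides frequency interpolation.

DFT_8([x, 0, ...]) = [1, 2.2929+1.7071i, 4+1i, 3.7071-0.2929i, 3, 3.7071+0.2929i, 4-1i, 2.2929-1.7071i]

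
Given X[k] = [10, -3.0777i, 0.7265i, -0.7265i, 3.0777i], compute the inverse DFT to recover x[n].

x[n] = (1/5) Σ(k=0 to 4) X[k] · e^(2πikn/5)

Computing each x[n]:
x[0] = 2
x[1] = 3
x[2] = 3
x[3] = 1
x[4] = 1

x = [2, 3, 3, 1, 1]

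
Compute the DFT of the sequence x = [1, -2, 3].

X[k] = Σ(n=0 to 2) x[n] · ω_3^(nk)
where ω_3 = e^(-2πi/3)

Computing each X[k]:
X[0] = 2
X[1] = 0.5000+4.3301i
X[2] = 0.5000-4.3301i

X = [2, 0.5000+4.3301i, 0.5000-4.3301i]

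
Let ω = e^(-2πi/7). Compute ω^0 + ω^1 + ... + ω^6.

Sum of all nth roots of unity equals 0 for n > 1 (geometric series with r ≠ 1).

0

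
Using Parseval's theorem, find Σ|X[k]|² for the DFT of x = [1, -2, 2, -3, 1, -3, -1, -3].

Parseval: Σ|x[n]|² = (1/N)Σ|X[k]|², so Σ|X[k]|² = N·Σ|x[n]|² = 8·38.0000

Σ|X[k]|² = N·Σ|x[n]|² = 8·38.0000 = 304.0000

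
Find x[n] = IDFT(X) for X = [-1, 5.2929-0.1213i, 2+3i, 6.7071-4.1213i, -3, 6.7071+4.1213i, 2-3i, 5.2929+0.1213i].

x[n] = (1/8) Σ(k=0 to 7) X[k] · e^(2πikn/8)

Computing each x[n]:
x[0] = 3
x[1] = 0
x[2] = -2
x[3] = 2
x[4] = -3
x[5] = -1
x[6] = 0
x[7] = 0

x = [3, 0, -2, 2, -3, -1, 0, 0]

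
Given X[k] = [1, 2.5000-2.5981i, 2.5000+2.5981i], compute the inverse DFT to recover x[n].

x[n] = (1/3) Σ(k=0 to 2) X[k] · e^(2πikn/3)

Computing each x[n]:
x[0] = 2
x[1] = 1
x[2] = -2

x = [2, 1, -2]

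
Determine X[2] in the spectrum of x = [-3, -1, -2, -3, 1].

X[2] = Σ(n=0 to 4) x[n] · ω_5^(2n) where ω_5 = e^(-2πi/5)
= (-3)·ω_5^0 + (-1)·ω_5^2 + (-2)·ω_5^4 + (-3)·ω_5^6 + (1)·ω_5^8

X[2] = -4.5451+2.1266i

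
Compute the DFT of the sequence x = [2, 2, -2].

X[k] = Σ(n=0 to 2) x[n] · ω_3^(nk)
where ω_3 = e^(-2πi/3)

Computing each X[k]:
X[0] = 2
X[1] = 2.0000-3.4641i
X[2] = 2.0000+3.4641i

X = [2, 2.0000-3.4641i, 2.0000+3.4641i]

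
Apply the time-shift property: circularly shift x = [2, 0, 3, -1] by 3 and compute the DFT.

Time shift by 3: X_shifted[k] = ω_4^(3k) · X[k]
Shifted x = [0, 3, -1, 2]

DFT(x[n-3]) = [4, 1-1i, -6, 1+1i]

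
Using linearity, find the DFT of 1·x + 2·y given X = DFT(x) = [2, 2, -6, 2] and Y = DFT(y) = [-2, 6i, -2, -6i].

By linearity: DFT(1x + 2y) = 1·DFT(x) + 2·DFT(y)
= 1·[2, 2, -6, 2] + 2·[-2, 6i, -2, -6i]

Computing element-wise:
Z[0] = 1·(2) + 2·(-2) = -2
Z[1] = 1·(2) + 2·(6i) = 2+12i
Z[2] = 1·(-6) + 2·(-2) = -10
Z[3] = 1·(2) + 2·(-6i) = 2-12i

DFT(1x + 2y) = 1·X + 2·Y = [-2, 2+12i, -10, 2-12i]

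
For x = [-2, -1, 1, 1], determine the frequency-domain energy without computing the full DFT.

Parseval: Σ|x[n]|² = (1/N)Σ|X[k]|², so Σ|X[k]|² = N·Σ|x[n]|² = 4·7.0000

Σ|X[k]|² = N·Σ|x[n]|² = 4·7.0000 = 28.0000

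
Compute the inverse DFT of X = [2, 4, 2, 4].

x[n] = (1/4) Σ(k=0 to 3) X[k] · e^(2πikn/4)

Computing each x[n]:
x[0] = 3
x[1] = 0
x[2] = -1
x[3] = 0

x = [3, 0, -1, 0]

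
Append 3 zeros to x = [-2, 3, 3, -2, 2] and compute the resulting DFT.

Original 5-point DFT: [4, -1.2639-3.8900i, -5.7361+4.1675i, -5.7361-4.1675i, -1.2639+3.8900i]
Zero-padded 8-point DFT provides frequency interpolation.

DFT_8([x, 0, ...]) = [4, -0.4645-3.7071i, -3-5i, -7.5355+2.2929i, 2, -7.5355-2.2929i, -3+5i, -0.4645+3.7071i]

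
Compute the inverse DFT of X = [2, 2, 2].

x[n] = (1/3) Σ(k=0 to 2) X[k] · e^(2πikn/3)

Computing each x[n]:
x[0] = 2
x[1] = 0
x[2] = 0

x = [2, 0, 0]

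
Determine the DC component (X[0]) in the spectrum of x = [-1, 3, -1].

X[0] = Σ(n=0 to 2) x[n] · ω_3^0 = Σ x[n]
= (-1) + (3) + (-1)

X[0] = 1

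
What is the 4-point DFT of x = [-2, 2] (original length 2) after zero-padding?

Original 2-point DFT: [0, -4]
Zero-padded 4-point DFT provides frequency interpolation.

DFT_4([x, 0, ...]) = [0, -2-2i, -4, -2+2i]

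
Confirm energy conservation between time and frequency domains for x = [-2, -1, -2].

Time domain:
Σ|x[n]|² = |-2|² + |-1|² + |-2|² = 9.0000

Frequency domain:
(1/3)Σ|X[k]|² = (1/3)(|-5|² + |-0.5000-0.8660i|² + |-0.5000+0.8660i|²) = (1/3)·27.0000 = 9.0000

Both sides agree, confirming Parseval's theorem.

Σ|x[n]|² = (1/N)Σ|X[k]|² = 9.0000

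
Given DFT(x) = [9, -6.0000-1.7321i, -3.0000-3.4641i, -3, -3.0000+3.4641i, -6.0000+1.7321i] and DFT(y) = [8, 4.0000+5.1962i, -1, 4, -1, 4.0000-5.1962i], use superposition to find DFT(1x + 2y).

By linearity: DFT(1x + 2y) = 1·DFT(x) + 2·DFT(y)
= 1·[9, -6.0000-1.7321i, -3.0000-3.4641i, -3, -3.0000+3.4641i, -6.0000+1.7321i] + 2·[8, 4.0000+5.1962i, -1, 4, -1, 4.0000-5.1962i]

Computing element-wise:
Z[0] = 1·(9) + 2·(8) = 25
Z[1] = 1·(-6.0000-1.7321i) + 2·(4.0000+5.1962i) = 2.0000+8.6603i
Z[2] = 1·(-3.0000-3.4641i) + 2·(-1) = -5.0000-3.4641i
Z[3] = 1·(-3) + 2·(4) = 5
Z[4] = 1·(-3.0000+3.4641i) + 2·(-1) = -5.0000+3.4641i
Z[5] = 1·(-6.0000+1.7321i) + 2·(4.0000-5.1962i) = 2.0000-8.6603i

DFT(1x + 2y) = 1·X + 2·Y = [25, 2.0000+8.6603i, -5.0000-3.4641i, 5, -5.0000+3.4641i, 2.0000-8.6603i]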